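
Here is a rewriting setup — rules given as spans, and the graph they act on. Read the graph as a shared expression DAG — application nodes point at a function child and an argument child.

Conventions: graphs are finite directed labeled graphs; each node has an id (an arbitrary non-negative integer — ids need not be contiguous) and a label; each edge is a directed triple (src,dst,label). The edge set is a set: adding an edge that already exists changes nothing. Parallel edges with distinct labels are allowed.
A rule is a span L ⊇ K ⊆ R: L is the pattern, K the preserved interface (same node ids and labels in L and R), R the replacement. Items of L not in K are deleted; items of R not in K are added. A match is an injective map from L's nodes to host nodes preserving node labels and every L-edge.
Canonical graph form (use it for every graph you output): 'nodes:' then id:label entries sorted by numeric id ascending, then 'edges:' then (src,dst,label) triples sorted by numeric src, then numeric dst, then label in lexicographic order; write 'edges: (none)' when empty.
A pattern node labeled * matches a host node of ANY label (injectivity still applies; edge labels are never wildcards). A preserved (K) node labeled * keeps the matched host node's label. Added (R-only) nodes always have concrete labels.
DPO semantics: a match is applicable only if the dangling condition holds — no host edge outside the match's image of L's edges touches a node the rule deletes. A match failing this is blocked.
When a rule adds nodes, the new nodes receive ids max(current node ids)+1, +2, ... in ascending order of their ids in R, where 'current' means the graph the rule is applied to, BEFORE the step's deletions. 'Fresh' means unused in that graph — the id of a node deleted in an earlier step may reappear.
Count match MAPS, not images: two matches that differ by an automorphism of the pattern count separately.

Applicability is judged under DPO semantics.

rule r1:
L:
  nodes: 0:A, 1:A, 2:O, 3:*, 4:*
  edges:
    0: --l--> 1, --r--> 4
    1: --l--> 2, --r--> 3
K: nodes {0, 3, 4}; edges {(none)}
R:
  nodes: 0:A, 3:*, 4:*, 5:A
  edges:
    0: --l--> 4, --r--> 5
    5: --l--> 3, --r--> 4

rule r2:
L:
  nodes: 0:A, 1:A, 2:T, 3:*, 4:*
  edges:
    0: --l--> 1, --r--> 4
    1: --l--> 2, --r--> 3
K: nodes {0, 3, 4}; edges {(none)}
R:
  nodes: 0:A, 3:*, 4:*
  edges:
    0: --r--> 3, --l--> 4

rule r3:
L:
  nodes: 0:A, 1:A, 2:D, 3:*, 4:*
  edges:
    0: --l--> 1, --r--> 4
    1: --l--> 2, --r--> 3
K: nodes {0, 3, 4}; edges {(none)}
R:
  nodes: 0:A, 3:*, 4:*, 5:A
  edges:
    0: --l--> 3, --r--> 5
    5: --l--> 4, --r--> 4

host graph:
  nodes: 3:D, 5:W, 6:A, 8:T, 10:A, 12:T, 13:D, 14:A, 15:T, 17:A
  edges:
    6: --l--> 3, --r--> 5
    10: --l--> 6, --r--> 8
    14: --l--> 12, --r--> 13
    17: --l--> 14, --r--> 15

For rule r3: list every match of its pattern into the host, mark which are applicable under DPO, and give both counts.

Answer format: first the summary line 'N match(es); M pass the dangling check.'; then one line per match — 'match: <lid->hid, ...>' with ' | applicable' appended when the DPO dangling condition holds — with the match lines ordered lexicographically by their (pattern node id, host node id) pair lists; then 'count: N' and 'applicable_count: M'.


1 match(es); 1 pass the dangling check.
match: 0->10, 1->6, 2->3, 3->5, 4->8 | applicable
count: 1
applicable_count: 1


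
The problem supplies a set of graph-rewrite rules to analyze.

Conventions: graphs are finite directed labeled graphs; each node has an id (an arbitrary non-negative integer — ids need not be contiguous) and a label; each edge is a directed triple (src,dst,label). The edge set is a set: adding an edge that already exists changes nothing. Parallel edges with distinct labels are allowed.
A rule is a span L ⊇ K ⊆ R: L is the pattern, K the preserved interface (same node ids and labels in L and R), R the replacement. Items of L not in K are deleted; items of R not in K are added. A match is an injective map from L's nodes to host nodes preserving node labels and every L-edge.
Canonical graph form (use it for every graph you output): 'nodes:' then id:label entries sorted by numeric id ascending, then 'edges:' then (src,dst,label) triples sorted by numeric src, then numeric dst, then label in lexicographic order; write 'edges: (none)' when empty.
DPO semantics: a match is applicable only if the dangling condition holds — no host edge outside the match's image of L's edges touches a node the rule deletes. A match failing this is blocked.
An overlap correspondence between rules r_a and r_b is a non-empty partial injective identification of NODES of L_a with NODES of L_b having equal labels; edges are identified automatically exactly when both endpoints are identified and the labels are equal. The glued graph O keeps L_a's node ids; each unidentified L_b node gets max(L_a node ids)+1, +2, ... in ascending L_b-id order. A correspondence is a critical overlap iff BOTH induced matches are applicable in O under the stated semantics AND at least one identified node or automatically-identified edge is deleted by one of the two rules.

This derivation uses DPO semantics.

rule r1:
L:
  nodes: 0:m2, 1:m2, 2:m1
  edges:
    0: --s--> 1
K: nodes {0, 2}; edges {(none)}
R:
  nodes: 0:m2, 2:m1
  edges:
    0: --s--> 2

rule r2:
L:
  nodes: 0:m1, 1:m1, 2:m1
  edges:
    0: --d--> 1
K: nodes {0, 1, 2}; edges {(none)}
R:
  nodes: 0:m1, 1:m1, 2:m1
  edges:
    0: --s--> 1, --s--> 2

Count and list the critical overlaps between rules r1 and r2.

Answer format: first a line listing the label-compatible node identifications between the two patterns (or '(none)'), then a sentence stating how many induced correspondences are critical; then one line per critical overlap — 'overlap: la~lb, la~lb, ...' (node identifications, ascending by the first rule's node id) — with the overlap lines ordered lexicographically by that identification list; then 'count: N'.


label-compatible node identifications between L(r1) and L(r2): 2~0, 2~1, 2~2
0 of the induced correspondences are critical overlaps of r1 and r2.
count: 0


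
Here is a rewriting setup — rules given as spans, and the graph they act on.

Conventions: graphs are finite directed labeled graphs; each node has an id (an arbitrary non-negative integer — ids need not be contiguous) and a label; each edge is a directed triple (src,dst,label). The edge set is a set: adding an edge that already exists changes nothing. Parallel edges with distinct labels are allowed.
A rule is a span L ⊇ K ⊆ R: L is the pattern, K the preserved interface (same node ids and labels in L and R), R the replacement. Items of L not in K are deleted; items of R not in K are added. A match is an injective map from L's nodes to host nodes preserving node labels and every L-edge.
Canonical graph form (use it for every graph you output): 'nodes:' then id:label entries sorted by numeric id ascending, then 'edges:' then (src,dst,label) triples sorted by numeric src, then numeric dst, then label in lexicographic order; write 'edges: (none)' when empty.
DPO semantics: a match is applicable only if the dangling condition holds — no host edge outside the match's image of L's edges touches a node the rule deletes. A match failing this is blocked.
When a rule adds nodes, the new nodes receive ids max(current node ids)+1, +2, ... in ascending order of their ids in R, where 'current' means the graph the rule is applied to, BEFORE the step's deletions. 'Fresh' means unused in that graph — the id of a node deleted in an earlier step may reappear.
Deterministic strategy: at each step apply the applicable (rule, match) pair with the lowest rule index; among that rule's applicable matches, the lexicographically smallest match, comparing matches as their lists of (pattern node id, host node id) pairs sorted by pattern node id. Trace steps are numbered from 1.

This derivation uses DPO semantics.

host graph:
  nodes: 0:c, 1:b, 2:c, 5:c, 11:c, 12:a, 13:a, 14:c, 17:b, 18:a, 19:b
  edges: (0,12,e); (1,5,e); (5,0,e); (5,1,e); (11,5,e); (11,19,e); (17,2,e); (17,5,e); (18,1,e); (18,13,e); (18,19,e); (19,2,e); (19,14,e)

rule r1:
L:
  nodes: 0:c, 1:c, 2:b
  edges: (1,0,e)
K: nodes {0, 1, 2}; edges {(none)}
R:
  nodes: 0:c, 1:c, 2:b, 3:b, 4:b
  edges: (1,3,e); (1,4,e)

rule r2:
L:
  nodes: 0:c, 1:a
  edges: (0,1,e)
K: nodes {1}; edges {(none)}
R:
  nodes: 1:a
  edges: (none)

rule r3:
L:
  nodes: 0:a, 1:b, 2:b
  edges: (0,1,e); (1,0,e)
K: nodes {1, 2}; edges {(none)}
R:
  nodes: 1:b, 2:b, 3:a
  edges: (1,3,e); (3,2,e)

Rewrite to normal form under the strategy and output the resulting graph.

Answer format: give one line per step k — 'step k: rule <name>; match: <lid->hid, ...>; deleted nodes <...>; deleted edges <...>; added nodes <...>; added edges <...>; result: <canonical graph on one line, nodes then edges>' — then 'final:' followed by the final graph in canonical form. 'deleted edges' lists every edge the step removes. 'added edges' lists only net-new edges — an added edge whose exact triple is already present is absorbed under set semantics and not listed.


step 1: rule r1; match: 0->0, 1->5, 2->1; deleted nodes (none); deleted edges (5,0,e); added nodes 20, 21; added edges (5,20,e); (5,21,e); result: nodes: 0:c, 1:b, 2:c, 5:c, 11:c, 12:a, 13:a, 14:c, 17:b, 18:a, 19:b, 20:b, 21:b edges: (0,12,e); (1,5,e); (5,1,e); (5,20,e); (5,21,e); (11,5,e); (11,19,e); (17,2,e); (17,5,e); (18,1,e); (18,13,e); (18,19,e); (19,2,e); (19,14,e)
step 2: rule r1; match: 0->5, 1->11, 2->1; deleted nodes (none); deleted edges (11,5,e); added nodes 22, 23; added edges (11,22,e); (11,23,e); result: nodes: 0:c, 1:b, 2:c, 5:c, 11:c, 12:a, 13:a, 14:c, 17:b, 18:a, 19:b, 20:b, 21:b, 22:b, 23:b edges: (0,12,e); (1,5,e); (5,1,e); (5,20,e); (5,21,e); (11,19,e); (11,22,e); (11,23,e); (17,2,e); (17,5,e); (18,1,e); (18,13,e); (18,19,e); (19,2,e); (19,14,e)
step 3: rule r2; match: 0->0, 1->12; deleted nodes 0; deleted edges (0,12,e); added nodes (none); added edges (none); result: nodes: 1:b, 2:c, 5:c, 11:c, 12:a, 13:a, 14:c, 17:b, 18:a, 19:b, 20:b, 21:b, 22:b, 23:b edges: (1,5,e); (5,1,e); (5,20,e); (5,21,e); (11,19,e); (11,22,e); (11,23,e); (17,2,e); (17,5,e); (18,1,e); (18,13,e); (18,19,e); (19,2,e); (19,14,e)
final:
nodes: 1:b, 2:c, 5:c, 11:c, 12:a, 13:a, 14:c, 17:b, 18:a, 19:b, 20:b, 21:b, 22:b, 23:b
edges: (1,5,e); (5,1,e); (5,20,e); (5,21,e); (11,19,e); (11,22,e); (11,23,e); (17,2,e); (17,5,e); (18,1,e); (18,13,e); (18,19,e); (19,2,e); (19,14,e)


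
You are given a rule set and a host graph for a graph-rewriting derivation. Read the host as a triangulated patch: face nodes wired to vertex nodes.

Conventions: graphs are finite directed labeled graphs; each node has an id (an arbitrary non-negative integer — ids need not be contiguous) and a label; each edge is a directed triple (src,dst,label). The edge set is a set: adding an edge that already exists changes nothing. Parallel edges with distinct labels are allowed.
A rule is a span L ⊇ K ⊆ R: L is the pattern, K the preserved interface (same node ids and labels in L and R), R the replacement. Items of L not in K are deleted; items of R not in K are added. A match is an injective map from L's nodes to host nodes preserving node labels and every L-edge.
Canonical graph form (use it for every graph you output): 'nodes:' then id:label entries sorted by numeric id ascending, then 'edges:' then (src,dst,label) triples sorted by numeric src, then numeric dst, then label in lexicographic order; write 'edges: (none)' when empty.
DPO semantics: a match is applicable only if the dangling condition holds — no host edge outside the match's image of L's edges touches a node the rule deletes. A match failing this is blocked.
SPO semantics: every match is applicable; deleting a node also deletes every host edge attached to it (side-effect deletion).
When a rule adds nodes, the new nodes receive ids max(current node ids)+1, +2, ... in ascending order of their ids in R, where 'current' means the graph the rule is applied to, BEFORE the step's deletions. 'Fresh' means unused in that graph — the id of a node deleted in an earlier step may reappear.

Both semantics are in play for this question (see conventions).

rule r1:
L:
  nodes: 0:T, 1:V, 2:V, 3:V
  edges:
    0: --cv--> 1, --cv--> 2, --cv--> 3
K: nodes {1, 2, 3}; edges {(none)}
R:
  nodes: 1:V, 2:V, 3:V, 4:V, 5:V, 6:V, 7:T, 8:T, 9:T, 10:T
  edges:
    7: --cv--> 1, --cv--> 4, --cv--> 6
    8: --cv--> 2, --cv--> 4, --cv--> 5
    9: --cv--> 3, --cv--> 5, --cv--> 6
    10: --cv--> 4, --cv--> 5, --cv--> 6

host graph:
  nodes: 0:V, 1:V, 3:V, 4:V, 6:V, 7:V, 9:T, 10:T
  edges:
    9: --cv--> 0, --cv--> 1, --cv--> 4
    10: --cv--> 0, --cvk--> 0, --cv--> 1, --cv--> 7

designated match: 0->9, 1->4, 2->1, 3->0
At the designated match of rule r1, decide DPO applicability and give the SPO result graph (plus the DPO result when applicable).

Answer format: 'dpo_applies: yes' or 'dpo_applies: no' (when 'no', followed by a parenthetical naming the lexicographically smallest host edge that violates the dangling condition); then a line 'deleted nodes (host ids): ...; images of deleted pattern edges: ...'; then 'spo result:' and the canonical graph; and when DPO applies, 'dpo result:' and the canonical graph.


dpo_applies: yes
deleted nodes (host ids): 9; images of deleted pattern edges: (9,0,cv); (9,1,cv); (9,4,cv)
spo result:
nodes: 0:V, 1:V, 3:V, 4:V, 6:V, 7:V, 10:T, 11:V, 12:V, 13:V, 14:T, 15:T, 16:T, 17:T
edges: (10,0,cv); (10,0,cvk); (10,1,cv); (10,7,cv); (14,4,cv); (14,11,cv); (14,13,cv); (15,1,cv); (15,11,cv); (15,12,cv); (16,0,cv); (16,12,cv); (16,13,cv); (17,11,cv); (17,12,cv); (17,13,cv)
dpo result:
nodes: 0:V, 1:V, 3:V, 4:V, 6:V, 7:V, 10:T, 11:V, 12:V, 13:V, 14:T, 15:T, 16:T, 17:T
edges: (10,0,cv); (10,0,cvk); (10,1,cv); (10,7,cv); (14,4,cv); (14,11,cv); (14,13,cv); (15,1,cv); (15,11,cv); (15,12,cv); (16,0,cv); (16,12,cv); (16,13,cv); (17,11,cv); (17,12,cv); (17,13,cv)


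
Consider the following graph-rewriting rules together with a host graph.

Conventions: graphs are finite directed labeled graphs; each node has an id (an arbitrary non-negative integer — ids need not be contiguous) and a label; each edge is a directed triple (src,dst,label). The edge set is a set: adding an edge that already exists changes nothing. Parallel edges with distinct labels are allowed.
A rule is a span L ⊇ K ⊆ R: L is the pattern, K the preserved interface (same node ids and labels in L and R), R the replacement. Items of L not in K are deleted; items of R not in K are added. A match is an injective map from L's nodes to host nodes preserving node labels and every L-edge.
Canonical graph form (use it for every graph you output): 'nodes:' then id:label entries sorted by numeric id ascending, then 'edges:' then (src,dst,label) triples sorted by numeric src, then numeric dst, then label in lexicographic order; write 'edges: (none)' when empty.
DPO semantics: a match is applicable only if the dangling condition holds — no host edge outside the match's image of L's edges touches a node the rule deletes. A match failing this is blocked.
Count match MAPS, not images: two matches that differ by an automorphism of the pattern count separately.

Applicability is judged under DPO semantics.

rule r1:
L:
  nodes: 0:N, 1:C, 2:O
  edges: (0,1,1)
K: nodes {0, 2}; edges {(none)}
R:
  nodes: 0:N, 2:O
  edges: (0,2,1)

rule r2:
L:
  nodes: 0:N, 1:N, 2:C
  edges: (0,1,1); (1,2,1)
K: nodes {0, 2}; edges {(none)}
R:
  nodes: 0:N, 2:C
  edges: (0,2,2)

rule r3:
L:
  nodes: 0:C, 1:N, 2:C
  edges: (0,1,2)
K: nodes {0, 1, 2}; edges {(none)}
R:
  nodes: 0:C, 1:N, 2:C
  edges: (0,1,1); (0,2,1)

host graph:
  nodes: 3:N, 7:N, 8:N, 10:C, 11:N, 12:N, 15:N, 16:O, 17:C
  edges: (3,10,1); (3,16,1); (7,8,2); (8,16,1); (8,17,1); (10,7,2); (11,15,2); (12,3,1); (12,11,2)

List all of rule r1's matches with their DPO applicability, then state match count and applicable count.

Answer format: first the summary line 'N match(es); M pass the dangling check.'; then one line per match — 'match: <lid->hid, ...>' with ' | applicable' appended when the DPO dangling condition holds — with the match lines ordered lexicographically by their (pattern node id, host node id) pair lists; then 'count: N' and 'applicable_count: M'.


2 match(es); 1 pass the dangling check.
match: 0->3, 1->10, 2->16
match: 0->8, 1->17, 2->16 | applicable
count: 2
applicable_count: 1


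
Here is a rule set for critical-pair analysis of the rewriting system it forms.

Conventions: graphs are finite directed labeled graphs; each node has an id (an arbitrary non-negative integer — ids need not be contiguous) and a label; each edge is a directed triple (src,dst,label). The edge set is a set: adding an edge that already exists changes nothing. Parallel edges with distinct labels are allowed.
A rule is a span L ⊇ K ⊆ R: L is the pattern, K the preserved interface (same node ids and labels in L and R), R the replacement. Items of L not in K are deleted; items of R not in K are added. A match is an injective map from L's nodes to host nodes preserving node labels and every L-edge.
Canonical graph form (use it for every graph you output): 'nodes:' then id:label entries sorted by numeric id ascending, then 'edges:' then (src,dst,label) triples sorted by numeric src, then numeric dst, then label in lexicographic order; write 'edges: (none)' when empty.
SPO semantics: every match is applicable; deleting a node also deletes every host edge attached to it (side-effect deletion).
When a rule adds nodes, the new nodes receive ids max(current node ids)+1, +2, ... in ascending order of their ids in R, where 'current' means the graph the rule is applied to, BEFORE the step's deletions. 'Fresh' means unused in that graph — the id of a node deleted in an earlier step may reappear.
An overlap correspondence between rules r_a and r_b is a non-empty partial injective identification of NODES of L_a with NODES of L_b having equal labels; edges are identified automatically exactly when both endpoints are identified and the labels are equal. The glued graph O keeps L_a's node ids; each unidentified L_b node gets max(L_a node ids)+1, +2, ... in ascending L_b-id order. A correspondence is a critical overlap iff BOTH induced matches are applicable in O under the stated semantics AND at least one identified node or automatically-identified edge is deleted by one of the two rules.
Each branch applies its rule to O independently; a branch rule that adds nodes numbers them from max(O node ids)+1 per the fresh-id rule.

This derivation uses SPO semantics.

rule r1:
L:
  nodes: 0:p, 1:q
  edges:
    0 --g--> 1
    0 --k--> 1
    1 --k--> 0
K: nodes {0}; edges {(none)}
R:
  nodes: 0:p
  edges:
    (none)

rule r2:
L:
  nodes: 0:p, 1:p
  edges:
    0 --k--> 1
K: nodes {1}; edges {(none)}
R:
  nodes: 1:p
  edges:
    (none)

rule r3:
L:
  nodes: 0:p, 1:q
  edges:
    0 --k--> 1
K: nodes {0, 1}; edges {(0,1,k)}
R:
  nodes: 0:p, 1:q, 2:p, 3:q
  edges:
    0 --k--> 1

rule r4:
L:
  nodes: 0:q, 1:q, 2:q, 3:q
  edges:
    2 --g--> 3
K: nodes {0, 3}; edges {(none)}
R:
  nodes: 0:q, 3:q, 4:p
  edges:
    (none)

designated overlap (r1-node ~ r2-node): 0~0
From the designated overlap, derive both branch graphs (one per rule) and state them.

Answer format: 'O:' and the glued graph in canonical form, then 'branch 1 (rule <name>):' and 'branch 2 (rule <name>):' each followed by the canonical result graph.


O:
nodes: 0:p, 1:q, 2:p
edges: (0,1,g); (0,1,k); (0,2,k); (1,0,k)
branch 1 (rule r1):
nodes: 0:p, 2:p
edges: (0,2,k)
branch 2 (rule r2):
nodes: 1:q, 2:p
edges: (none)


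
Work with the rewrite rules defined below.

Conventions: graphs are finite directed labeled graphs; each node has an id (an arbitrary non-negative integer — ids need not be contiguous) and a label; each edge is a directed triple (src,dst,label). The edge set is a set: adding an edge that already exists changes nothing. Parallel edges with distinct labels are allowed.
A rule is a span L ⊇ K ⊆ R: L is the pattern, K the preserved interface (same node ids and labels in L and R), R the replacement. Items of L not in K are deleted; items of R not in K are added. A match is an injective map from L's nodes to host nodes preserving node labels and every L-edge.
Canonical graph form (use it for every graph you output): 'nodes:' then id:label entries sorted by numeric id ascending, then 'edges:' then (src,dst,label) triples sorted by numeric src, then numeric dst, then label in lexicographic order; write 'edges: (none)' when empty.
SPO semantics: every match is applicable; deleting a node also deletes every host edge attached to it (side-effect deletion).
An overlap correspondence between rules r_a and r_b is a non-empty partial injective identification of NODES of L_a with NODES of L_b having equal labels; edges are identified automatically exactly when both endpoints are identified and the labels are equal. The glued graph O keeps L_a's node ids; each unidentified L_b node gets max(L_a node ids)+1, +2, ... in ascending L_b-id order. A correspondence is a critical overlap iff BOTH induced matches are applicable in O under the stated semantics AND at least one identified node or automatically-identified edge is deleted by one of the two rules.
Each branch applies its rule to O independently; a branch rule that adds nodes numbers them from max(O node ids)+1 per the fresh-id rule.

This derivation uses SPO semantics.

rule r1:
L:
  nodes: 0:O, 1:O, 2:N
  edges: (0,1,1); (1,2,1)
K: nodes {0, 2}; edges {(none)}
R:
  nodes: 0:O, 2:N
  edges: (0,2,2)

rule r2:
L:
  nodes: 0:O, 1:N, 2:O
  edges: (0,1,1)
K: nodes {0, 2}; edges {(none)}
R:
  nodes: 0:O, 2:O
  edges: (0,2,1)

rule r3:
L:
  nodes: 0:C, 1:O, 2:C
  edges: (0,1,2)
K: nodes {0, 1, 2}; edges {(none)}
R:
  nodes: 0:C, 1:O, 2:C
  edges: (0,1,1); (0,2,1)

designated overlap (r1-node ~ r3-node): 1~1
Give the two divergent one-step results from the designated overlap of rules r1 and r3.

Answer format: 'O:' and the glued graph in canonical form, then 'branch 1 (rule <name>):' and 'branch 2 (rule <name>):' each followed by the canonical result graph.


O:
nodes: 0:O, 1:O, 2:N, 3:C, 4:C
edges: (0,1,1); (1,2,1); (3,1,2)
branch 1 (rule r1):
nodes: 0:O, 2:N, 3:C, 4:C
edges: (0,2,2)
branch 2 (rule r3):
nodes: 0:O, 1:O, 2:N, 3:C, 4:C
edges: (0,1,1); (1,2,1); (3,1,1); (3,4,1)


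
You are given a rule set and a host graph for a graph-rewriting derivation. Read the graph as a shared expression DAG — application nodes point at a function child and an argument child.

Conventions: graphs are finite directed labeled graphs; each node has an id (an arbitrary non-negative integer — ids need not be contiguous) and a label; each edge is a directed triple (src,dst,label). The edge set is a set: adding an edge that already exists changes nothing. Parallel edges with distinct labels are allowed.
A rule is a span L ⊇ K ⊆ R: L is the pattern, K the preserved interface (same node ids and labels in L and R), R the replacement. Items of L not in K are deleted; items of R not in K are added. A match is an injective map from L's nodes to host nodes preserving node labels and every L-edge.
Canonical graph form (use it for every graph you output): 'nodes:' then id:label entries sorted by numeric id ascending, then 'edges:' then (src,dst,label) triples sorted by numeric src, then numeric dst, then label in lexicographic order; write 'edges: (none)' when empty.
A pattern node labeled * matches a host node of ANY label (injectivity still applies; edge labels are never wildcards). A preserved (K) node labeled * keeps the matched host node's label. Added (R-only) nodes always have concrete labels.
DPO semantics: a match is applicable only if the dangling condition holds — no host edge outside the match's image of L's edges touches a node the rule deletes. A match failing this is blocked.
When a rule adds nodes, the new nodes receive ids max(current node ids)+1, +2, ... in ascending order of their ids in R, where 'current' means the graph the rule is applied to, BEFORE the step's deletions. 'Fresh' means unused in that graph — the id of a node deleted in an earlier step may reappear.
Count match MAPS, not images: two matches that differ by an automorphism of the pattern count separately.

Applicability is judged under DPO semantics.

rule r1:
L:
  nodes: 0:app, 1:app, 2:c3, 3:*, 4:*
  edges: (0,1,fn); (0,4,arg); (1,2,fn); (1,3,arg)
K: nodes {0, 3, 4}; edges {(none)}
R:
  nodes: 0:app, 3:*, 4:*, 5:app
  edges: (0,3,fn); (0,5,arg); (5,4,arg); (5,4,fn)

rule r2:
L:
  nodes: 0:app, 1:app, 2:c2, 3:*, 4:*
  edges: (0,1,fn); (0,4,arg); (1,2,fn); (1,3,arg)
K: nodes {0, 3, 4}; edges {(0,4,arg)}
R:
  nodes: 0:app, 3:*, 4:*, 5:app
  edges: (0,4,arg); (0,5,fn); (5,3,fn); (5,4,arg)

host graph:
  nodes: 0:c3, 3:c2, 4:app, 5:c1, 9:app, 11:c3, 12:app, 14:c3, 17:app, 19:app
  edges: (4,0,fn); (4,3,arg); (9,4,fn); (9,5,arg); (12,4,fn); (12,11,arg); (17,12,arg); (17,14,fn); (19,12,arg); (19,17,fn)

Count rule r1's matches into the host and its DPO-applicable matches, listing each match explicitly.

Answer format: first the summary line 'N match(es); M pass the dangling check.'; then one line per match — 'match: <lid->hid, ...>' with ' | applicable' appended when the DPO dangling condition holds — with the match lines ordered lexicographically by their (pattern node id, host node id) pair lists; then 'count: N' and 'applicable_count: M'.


2 match(es); 0 pass the dangling check.
match: 0->9, 1->4, 2->0, 3->3, 4->5
match: 0->12, 1->4, 2->0, 3->3, 4->11
count: 2
applicable_count: 0


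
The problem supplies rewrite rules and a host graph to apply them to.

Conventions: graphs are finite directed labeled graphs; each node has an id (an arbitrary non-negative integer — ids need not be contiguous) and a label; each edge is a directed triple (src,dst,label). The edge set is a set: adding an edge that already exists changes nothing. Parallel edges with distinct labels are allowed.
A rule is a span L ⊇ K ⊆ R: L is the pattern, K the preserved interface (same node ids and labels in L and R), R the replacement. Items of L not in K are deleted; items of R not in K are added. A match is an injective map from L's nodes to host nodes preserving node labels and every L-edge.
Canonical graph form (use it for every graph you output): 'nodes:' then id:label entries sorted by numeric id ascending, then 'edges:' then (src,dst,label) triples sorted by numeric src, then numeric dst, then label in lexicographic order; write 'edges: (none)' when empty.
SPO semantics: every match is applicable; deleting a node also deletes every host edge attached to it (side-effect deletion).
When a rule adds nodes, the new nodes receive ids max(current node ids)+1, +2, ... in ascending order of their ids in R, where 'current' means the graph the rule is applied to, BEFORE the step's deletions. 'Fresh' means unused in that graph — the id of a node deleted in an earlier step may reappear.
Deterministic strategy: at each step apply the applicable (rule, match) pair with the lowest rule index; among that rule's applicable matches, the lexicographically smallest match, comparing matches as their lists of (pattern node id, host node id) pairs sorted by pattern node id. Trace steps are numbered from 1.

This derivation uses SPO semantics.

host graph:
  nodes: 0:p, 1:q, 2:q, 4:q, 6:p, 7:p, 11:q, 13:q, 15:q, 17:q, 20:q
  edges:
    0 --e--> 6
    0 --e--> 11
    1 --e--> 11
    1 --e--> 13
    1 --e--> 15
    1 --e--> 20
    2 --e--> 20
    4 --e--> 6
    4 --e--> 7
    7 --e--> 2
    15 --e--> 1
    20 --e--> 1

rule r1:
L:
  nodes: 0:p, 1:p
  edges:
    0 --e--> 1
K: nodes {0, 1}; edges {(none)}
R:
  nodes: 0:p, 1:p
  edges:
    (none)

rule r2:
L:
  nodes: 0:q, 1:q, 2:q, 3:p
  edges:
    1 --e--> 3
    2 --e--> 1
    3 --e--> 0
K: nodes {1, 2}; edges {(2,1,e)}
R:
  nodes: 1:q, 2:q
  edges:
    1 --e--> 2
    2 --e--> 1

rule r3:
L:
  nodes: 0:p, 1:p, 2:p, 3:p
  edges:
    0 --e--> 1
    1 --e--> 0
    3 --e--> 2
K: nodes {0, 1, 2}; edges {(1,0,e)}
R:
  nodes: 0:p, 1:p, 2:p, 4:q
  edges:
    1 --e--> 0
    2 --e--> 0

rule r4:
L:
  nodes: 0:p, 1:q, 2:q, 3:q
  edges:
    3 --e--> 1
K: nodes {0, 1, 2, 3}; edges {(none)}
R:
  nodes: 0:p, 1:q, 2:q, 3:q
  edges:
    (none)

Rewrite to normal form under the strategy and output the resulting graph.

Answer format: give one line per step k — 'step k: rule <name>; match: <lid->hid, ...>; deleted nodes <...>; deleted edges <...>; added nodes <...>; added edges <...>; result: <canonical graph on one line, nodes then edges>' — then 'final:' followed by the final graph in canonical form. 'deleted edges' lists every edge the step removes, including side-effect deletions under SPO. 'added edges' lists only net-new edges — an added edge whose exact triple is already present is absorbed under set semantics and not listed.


step 1: rule r1; match: 0->0, 1->6; deleted nodes (none); deleted edges (0,6,e); added nodes (none); added edges (none); result: nodes: 0:p, 1:q, 2:q, 4:q, 6:p, 7:p, 11:q, 13:q, 15:q, 17:q, 20:q edges: (0,11,e); (1,11,e); (1,13,e); (1,15,e); (1,20,e); (2,20,e); (4,6,e); (4,7,e); (7,2,e); (15,1,e); (20,1,e)
step 2: rule r4; match: 0->0, 1->1, 2->2, 3->15; deleted nodes (none); deleted edges (15,1,e); added nodes (none); added edges (none); result: nodes: 0:p, 1:q, 2:q, 4:q, 6:p, 7:p, 11:q, 13:q, 15:q, 17:q, 20:q edges: (0,11,e); (1,11,e); (1,13,e); (1,15,e); (1,20,e); (2,20,e); (4,6,e); (4,7,e); (7,2,e); (20,1,e)
step 3: rule r4; match: 0->0, 1->1, 2->2, 3->20; deleted nodes (none); deleted edges (20,1,e); added nodes (none); added edges (none); result: nodes: 0:p, 1:q, 2:q, 4:q, 6:p, 7:p, 11:q, 13:q, 15:q, 17:q, 20:q edges: (0,11,e); (1,11,e); (1,13,e); (1,15,e); (1,20,e); (2,20,e); (4,6,e); (4,7,e); (7,2,e)
step 4: rule r4; match: 0->0, 1->11, 2->2, 3->1; deleted nodes (none); deleted edges (1,11,e); added nodes (none); added edges (none); result: nodes: 0:p, 1:q, 2:q, 4:q, 6:p, 7:p, 11:q, 13:q, 15:q, 17:q, 20:q edges: (0,11,e); (1,13,e); (1,15,e); (1,20,e); (2,20,e); (4,6,e); (4,7,e); (7,2,e)
step 5: rule r4; match: 0->0, 1->13, 2->2, 3->1; deleted nodes (none); deleted edges (1,13,e); added nodes (none); added edges (none); result: nodes: 0:p, 1:q, 2:q, 4:q, 6:p, 7:p, 11:q, 13:q, 15:q, 17:q, 20:q edges: (0,11,e); (1,15,e); (1,20,e); (2,20,e); (4,6,e); (4,7,e); (7,2,e)
step 6: rule r4; match: 0->0, 1->15, 2->2, 3->1; deleted nodes (none); deleted edges (1,15,e); added nodes (none); added edges (none); result: nodes: 0:p, 1:q, 2:q, 4:q, 6:p, 7:p, 11:q, 13:q, 15:q, 17:q, 20:q edges: (0,11,e); (1,20,e); (2,20,e); (4,6,e); (4,7,e); (7,2,e)
step 7: rule r4; match: 0->0, 1->20, 2->1, 3->2; deleted nodes (none); deleted edges (2,20,e); added nodes (none); added edges (none); result: nodes: 0:p, 1:q, 2:q, 4:q, 6:p, 7:p, 11:q, 13:q, 15:q, 17:q, 20:q edges: (0,11,e); (1,20,e); (4,6,e); (4,7,e); (7,2,e)
step 8: rule r4; match: 0->0, 1->20, 2->2, 3->1; deleted nodes (none); deleted edges (1,20,e); added nodes (none); added edges (none); result: nodes: 0:p, 1:q, 2:q, 4:q, 6:p, 7:p, 11:q, 13:q, 15:q, 17:q, 20:q edges: (0,11,e); (4,6,e); (4,7,e); (7,2,e)
final:
nodes: 0:p, 1:q, 2:q, 4:q, 6:p, 7:p, 11:q, 13:q, 15:q, 17:q, 20:q
edges: (0,11,e); (4,6,e); (4,7,e); (7,2,e)


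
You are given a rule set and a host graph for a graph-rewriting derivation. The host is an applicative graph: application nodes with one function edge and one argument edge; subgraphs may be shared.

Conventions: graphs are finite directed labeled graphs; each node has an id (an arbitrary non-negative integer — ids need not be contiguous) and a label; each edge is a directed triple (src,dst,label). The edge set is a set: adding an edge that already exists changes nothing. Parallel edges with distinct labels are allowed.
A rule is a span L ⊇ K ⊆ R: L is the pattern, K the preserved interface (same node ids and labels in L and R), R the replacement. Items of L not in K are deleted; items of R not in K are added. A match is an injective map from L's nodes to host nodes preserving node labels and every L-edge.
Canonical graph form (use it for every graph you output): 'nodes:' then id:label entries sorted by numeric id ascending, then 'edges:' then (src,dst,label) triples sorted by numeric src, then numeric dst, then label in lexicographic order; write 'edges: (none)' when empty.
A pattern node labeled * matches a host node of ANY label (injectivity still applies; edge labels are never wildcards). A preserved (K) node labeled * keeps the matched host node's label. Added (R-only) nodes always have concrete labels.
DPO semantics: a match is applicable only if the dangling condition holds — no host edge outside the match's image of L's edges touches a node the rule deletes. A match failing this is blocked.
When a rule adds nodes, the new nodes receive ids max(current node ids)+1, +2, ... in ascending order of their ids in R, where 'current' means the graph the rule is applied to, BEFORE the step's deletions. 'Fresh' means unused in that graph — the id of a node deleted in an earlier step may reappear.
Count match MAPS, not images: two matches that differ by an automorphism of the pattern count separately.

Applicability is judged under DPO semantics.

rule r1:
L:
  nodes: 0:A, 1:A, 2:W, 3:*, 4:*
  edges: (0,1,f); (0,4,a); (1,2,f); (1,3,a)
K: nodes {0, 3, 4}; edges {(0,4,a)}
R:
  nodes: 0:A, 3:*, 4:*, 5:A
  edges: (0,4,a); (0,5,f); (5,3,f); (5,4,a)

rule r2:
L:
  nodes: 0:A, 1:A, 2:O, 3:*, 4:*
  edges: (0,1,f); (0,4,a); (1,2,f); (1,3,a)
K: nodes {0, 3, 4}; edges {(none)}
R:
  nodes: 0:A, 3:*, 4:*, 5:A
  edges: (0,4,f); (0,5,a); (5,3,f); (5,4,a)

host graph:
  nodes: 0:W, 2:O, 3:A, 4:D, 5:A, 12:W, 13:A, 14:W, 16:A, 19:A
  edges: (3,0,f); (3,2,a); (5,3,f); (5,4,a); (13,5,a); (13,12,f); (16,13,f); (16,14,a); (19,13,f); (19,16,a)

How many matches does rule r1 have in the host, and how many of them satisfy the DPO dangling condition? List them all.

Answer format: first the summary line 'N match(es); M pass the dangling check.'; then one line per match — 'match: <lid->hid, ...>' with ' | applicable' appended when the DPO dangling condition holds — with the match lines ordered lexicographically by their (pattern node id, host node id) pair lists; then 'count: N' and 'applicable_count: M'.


3 match(es); 1 pass the dangling check.
match: 0->5, 1->3, 2->0, 3->2, 4->4 | applicable
match: 0->16, 1->13, 2->12, 3->5, 4->14
match: 0->19, 1->13, 2->12, 3->5, 4->16
count: 3
applicable_count: 1


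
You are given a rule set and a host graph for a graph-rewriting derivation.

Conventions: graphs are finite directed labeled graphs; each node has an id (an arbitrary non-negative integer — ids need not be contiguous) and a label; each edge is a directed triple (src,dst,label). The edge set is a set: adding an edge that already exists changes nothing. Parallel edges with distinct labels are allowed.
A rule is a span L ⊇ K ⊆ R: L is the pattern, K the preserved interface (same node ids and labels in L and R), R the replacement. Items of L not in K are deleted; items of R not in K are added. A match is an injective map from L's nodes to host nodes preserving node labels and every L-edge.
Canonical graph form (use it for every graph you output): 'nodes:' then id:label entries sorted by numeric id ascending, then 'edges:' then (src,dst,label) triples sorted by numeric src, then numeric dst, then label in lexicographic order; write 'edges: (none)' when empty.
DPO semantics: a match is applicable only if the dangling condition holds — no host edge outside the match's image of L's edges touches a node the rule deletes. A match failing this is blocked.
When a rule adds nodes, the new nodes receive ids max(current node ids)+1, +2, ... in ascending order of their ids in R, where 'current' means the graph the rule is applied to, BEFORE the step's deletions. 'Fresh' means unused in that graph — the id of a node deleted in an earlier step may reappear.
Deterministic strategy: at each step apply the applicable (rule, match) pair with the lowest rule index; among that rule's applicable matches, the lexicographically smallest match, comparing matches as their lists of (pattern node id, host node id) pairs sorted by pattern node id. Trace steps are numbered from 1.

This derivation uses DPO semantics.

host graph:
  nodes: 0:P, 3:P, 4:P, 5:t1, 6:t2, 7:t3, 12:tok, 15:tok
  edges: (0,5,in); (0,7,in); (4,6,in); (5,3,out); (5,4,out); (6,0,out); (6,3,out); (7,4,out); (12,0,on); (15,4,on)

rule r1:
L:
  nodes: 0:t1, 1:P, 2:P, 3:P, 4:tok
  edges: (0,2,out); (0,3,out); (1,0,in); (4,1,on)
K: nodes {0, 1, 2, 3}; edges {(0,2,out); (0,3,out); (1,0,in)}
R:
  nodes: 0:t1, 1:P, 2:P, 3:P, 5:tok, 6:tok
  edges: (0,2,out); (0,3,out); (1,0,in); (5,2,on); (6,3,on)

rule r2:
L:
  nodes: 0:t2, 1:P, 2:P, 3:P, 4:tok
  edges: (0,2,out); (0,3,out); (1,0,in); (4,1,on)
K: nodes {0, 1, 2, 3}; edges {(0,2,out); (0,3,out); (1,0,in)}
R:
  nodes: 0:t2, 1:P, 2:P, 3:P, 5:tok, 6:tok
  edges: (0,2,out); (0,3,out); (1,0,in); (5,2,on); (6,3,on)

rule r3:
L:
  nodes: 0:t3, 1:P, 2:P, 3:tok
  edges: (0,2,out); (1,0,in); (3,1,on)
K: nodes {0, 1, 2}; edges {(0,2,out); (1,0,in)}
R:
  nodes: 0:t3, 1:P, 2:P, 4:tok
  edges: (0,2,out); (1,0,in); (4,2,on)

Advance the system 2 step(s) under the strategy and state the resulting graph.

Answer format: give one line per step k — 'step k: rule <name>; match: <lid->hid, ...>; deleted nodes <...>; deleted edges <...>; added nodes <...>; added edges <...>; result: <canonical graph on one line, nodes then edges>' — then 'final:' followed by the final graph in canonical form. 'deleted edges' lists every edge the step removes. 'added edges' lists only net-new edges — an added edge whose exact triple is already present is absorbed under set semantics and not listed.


step 1: rule r1; match: 0->5, 1->0, 2->3, 3->4, 4->12; deleted nodes 12; deleted edges (12,0,on); added nodes 16, 17; added edges (16,3,on); (17,4,on); result: nodes: 0:P, 3:P, 4:P, 5:t1, 6:t2, 7:t3, 15:tok, 16:tok, 17:tok edges: (0,5,in); (0,7,in); (4,6,in); (5,3,out); (5,4,out); (6,0,out); (6,3,out); (7,4,out); (15,4,on); (16,3,on); (17,4,on)
step 2: rule r2; match: 0->6, 1->4, 2->0, 3->3, 4->15; deleted nodes 15; deleted edges (15,4,on); added nodes 18, 19; added edges (18,0,on); (19,3,on); result: nodes: 0:P, 3:P, 4:P, 5:t1, 6:t2, 7:t3, 16:tok, 17:tok, 18:tok, 19:tok edges: (0,5,in); (0,7,in); (4,6,in); (5,3,out); (5,4,out); (6,0,out); (6,3,out); (7,4,out); (16,3,on); (17,4,on); (18,0,on); (19,3,on)
final:
nodes: 0:P, 3:P, 4:P, 5:t1, 6:t2, 7:t3, 16:tok, 17:tok, 18:tok, 19:tok
edges: (0,5,in); (0,7,in); (4,6,in); (5,3,out); (5,4,out); (6,0,out); (6,3,out); (7,4,out); (16,3,on); (17,4,on); (18,0,on); (19,3,on)


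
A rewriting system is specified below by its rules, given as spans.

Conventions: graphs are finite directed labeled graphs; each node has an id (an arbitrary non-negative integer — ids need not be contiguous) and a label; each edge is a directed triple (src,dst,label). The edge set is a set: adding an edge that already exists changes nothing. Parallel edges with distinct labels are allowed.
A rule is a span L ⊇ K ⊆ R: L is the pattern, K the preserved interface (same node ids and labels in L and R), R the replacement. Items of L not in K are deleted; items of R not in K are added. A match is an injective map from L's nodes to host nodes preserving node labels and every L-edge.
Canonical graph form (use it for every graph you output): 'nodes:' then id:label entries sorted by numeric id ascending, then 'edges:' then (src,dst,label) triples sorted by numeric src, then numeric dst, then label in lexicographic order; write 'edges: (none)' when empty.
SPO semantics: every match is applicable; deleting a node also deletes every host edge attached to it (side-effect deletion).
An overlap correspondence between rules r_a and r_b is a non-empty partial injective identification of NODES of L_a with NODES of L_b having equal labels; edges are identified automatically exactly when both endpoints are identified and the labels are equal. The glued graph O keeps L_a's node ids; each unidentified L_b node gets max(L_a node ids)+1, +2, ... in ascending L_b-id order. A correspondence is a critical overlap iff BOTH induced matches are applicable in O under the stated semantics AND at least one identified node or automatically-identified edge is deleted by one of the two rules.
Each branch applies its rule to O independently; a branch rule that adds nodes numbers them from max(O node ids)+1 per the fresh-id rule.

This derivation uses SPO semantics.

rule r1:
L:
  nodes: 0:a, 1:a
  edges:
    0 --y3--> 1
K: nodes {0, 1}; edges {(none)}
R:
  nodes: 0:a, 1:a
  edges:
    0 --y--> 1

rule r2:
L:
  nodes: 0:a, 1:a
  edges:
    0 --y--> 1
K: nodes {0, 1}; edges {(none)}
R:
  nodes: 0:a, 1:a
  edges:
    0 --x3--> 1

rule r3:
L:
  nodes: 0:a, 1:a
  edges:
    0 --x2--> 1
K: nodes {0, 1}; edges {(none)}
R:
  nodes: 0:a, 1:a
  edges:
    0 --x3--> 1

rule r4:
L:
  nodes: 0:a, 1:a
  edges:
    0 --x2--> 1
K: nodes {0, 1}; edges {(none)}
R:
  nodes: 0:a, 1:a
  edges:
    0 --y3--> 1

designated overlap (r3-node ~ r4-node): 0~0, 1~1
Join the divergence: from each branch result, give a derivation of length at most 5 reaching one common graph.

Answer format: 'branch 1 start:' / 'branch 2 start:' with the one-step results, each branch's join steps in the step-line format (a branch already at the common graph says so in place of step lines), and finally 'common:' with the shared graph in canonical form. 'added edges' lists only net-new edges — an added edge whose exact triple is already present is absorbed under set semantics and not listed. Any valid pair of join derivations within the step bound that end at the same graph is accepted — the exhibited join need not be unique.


branch 1 start:
nodes: 0:a, 1:a
edges: (0,1,x3)
branch 2 start:
nodes: 0:a, 1:a
edges: (0,1,y3)
branch 1: already at the common graph (0 steps)
branch 2 step 1: rule r1; match: 0->0, 1->1; deleted nodes (none); deleted edges (0,1,y3); added nodes (none); added edges (0,1,y); result: nodes: 0:a, 1:a edges: (0,1,y)
branch 2 step 2: rule r2; match: 0->0, 1->1; deleted nodes (none); deleted edges (0,1,y); added nodes (none); added edges (0,1,x3); result: nodes: 0:a, 1:a edges: (0,1,x3)
common:
nodes: 0:a, 1:a
edges: (0,1,x3)
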